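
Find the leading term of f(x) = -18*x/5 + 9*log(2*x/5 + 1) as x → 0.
-18*x**2/25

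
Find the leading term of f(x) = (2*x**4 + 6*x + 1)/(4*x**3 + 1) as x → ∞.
x/2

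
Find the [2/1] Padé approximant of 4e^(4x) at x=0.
(32*x**2/3 + 32*x/3 + 4)/(1 - 4*x/3)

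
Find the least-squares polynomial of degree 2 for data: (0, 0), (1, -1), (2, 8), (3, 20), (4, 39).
-16/35 + (-167/70)x + (43/14)x²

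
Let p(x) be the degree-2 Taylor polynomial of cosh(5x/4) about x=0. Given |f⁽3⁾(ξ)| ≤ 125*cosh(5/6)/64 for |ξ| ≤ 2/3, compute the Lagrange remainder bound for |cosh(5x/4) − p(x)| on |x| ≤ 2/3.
125*cosh(5/6)/1296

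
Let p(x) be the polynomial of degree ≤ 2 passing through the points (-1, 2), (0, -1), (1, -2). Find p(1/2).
-7/4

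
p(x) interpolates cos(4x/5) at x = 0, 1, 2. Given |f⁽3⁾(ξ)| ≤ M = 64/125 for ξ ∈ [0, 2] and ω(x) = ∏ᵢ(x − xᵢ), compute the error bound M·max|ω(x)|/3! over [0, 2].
64*sqrt(3)/3375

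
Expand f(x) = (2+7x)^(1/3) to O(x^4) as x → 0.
2**(1/3) + 7*2**(1/3)*x/6 - 49*2**(1/3)*x**2/36 + 1715*2**(1/3)*x**3/648 + O(x**4)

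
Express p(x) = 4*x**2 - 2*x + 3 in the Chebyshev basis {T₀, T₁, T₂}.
(5)T₀ + (-2)T₁ + (2)T₂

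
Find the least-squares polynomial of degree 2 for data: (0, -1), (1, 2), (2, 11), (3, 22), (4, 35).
-51/35 + (102/35)x + (11/7)x²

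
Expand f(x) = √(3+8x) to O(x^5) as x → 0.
sqrt(3) + 4*sqrt(3)*x/3 - 8*sqrt(3)*x**2/9 + 32*sqrt(3)*x**3/27 - 160*sqrt(3)*x**4/81 + O(x**5)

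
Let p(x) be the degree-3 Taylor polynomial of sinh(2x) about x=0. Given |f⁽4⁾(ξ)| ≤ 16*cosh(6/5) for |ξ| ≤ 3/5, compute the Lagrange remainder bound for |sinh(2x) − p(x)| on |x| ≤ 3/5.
54*cosh(6/5)/625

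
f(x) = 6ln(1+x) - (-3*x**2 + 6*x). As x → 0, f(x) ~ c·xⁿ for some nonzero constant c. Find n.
3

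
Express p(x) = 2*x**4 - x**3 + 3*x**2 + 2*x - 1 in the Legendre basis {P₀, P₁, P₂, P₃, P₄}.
(2/5)P₀ + (7/5)P₁ + (22/7)P₂ + (-2/5)P₃ + (16/35)P₄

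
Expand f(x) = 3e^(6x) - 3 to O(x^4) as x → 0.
18*x + 54*x**2 + 108*x**3 + O(x**4)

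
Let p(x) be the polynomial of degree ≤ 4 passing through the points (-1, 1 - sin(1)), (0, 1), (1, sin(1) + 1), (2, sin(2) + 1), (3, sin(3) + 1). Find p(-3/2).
-45*sin(2)/32 + 35*sin(3)/128 + 63*sin(1)/128 + 1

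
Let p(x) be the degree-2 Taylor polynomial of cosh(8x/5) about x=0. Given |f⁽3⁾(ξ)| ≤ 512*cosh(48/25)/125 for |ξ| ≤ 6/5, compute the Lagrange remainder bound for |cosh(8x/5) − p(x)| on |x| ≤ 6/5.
18432*cosh(48/25)/15625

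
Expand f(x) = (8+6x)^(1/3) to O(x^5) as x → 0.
2 + x/2 - x**2/8 + 5*x**3/96 - 5*x**4/192 + O(x**5)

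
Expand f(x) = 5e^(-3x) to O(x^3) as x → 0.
5 - 15*x + 45*x**2/2 + O(x**3)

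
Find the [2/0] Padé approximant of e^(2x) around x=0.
2*x**2 + 2*x + 1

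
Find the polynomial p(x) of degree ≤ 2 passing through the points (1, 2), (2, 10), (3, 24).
3*x**2 - x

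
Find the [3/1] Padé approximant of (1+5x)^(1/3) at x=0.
(-125*x**3/81 + 25*x**2/9 + 5*x + 1)/(10*x/3 + 1)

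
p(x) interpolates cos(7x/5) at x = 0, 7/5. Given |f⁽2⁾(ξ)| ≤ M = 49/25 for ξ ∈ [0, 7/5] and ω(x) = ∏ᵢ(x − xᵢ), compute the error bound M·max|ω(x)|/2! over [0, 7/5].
2401/5000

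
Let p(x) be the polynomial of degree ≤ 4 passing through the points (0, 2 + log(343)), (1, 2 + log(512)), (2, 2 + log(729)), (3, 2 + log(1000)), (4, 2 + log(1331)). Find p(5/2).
2 + log(405*11**(113/128)*3**(7/32)*5**(13/32)*7**(9/128)/11)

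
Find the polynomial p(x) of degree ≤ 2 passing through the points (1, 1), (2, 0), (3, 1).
x**2 - 4*x + 4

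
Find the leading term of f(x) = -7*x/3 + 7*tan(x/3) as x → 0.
7*x**3/81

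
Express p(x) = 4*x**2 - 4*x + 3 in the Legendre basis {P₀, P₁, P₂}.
(13/3)P₀ + (-4)P₁ + (8/3)P₂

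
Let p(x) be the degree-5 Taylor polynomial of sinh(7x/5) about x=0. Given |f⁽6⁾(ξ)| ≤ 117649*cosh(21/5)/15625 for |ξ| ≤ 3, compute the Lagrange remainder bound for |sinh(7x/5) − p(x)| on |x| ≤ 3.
9529569*cosh(21/5)/1250000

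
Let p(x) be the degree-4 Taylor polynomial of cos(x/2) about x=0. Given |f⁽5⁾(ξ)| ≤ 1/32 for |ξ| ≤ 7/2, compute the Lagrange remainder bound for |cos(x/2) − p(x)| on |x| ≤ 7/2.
16807/122880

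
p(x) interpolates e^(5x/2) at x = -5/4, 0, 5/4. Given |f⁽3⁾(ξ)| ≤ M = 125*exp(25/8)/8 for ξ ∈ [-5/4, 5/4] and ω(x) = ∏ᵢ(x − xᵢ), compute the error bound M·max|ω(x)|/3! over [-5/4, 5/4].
15625*sqrt(3)*exp(25/8)/13824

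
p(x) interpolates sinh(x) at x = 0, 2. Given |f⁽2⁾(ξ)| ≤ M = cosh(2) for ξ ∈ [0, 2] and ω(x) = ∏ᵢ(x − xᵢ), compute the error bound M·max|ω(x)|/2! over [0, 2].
cosh(2)/2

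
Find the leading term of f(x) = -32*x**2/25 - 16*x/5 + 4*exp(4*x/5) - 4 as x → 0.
128*x**3/375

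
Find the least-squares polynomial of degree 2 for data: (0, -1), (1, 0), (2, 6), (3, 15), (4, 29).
-37/35 + (-11/14)x + (29/14)x²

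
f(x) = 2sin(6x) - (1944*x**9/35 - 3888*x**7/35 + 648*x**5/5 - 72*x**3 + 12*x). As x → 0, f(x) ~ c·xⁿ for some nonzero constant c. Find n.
11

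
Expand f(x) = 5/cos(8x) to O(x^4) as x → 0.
5 + 160*x**2 + O(x**4)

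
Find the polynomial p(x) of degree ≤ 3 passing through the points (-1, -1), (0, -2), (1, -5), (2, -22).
-2*x**3 - x**2 - 2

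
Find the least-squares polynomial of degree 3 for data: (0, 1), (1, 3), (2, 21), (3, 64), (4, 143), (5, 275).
46/63 + (11/54)x + (52/63)x² + (109/54)x³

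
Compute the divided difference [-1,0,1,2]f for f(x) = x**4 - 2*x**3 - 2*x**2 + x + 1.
0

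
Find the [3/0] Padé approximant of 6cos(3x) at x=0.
6 - 27*x**2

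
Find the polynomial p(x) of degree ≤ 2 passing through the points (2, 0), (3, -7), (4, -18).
-2*x**2 + 3*x + 2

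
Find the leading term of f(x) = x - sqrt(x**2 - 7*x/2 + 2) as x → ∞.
7/4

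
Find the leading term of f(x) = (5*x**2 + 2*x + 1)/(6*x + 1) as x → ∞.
5*x/6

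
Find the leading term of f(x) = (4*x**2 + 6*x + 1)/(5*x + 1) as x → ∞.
4*x/5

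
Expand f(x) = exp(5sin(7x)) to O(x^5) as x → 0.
1 + 35*x + 1225*x**2/2 + 6860*x**3 + 420175*x**4/8 + O(x**5)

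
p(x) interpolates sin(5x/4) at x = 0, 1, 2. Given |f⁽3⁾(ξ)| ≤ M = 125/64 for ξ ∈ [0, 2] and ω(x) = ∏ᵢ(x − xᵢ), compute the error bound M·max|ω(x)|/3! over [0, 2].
125*sqrt(3)/1728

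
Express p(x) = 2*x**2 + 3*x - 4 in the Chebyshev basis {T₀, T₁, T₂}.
(-3)T₀ + (3)T₁ + T₂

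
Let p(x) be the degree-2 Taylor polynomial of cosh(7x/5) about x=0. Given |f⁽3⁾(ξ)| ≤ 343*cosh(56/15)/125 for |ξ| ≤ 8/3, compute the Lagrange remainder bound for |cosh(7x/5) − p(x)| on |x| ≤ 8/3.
87808*cosh(56/15)/10125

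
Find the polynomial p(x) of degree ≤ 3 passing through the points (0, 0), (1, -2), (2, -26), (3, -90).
-3*x**3 - 2*x**2 + 3*x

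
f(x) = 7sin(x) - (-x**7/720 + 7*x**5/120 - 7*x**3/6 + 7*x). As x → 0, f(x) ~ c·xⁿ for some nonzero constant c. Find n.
9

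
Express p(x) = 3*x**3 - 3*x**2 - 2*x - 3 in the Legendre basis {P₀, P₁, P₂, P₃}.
(-4)P₀ + (-1/5)P₁ + (-2)P₂ + (6/5)P₃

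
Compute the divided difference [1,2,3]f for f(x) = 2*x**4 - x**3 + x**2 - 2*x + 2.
45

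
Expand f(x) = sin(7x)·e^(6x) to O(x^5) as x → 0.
7*x + 42*x**2 + 413*x**3/6 - 91*x**4 + O(x**5)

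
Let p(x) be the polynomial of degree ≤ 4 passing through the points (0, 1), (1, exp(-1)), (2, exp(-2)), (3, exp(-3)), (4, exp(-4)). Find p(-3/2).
(-2772*exp(3) - 1540*e + 315 + 2970*exp(2) + 1155*exp(4))*exp(-4)/128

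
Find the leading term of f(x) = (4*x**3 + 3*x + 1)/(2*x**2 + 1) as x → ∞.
2*x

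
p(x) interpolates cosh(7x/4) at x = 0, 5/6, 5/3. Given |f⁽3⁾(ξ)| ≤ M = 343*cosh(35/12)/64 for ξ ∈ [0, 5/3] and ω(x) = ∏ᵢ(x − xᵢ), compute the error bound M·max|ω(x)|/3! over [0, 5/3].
42875*sqrt(3)*cosh(35/12)/373248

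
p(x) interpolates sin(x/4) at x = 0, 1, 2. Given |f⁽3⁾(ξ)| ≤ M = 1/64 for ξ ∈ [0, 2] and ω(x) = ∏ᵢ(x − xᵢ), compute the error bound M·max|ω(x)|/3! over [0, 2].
sqrt(3)/1728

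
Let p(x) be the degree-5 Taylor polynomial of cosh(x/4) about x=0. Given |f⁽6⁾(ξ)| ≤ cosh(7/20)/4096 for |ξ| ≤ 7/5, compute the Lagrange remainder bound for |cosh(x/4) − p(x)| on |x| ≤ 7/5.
117649*cosh(7/20)/46080000000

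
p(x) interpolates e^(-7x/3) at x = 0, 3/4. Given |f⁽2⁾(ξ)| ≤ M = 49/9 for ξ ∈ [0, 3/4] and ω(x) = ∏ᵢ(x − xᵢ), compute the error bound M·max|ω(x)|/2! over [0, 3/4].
49/128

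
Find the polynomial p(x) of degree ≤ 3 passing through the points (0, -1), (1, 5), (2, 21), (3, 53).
x**3 + 2*x**2 + 3*x - 1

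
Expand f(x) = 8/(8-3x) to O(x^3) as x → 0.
1 + 3*x/8 + 9*x**2/64 + O(x**3)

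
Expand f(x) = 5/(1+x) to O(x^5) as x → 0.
5 - 5*x + 5*x**2 - 5*x**3 + 5*x**4 + O(x**5)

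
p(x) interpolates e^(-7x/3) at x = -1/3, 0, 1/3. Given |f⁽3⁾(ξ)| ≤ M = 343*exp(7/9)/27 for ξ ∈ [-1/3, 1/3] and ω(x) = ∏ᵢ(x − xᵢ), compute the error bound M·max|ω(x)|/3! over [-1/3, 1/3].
343*sqrt(3)*exp(7/9)/19683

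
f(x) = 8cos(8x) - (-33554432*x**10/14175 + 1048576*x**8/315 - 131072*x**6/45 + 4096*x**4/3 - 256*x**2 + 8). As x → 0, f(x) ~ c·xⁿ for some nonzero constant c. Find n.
12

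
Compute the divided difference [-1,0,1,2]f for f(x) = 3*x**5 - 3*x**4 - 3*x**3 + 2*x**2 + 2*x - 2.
6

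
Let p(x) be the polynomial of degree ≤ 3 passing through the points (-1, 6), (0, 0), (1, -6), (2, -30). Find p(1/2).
-15/8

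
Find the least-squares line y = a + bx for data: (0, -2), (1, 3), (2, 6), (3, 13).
a = -11/5, b = 24/5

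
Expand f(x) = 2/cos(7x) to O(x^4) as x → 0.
2 + 49*x**2 + O(x**4)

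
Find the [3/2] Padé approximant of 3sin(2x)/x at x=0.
(6 - 14*x**2/5)/(x**2/5 + 1)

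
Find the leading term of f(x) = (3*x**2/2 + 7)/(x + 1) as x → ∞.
3*x/2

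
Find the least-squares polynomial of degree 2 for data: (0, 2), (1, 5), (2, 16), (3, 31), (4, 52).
12/7 + (41/35)x + (20/7)x²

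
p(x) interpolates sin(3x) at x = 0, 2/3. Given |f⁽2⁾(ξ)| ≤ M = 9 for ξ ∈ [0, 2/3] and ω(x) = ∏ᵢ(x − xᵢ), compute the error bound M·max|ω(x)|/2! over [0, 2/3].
1/2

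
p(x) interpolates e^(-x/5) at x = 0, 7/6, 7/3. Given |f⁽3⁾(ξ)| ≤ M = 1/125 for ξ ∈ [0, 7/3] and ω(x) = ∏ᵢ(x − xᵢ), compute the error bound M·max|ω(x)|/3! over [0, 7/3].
343*sqrt(3)/729000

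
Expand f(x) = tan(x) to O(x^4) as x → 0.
x + x**3/3 + O(x**4)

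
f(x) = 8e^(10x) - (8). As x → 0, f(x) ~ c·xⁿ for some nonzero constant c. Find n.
1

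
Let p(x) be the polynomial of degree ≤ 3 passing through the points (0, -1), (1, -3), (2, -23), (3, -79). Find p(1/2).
-7/8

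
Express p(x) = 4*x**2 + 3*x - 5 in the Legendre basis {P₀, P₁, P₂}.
(-11/3)P₀ + (3)P₁ + (8/3)P₂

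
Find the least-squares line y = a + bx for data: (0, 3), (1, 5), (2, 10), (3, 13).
a = 5/2, b = 7/2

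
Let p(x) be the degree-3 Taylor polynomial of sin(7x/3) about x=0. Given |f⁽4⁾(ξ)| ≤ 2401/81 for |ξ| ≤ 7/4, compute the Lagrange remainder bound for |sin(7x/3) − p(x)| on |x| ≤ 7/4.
5764801/497664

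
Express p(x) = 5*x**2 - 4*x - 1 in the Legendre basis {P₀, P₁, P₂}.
(2/3)P₀ + (-4)P₁ + (10/3)P₂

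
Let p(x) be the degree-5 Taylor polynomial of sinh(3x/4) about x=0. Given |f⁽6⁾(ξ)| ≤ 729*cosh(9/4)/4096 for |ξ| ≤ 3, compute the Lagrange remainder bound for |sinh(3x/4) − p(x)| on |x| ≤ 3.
59049*cosh(9/4)/327680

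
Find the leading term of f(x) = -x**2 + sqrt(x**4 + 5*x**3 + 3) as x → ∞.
5*x/2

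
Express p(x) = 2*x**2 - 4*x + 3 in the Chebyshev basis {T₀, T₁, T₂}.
(4)T₀ + (-4)T₁ + T₂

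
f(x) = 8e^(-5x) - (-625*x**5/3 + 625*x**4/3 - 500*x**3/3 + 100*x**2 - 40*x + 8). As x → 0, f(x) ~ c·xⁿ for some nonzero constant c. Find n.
6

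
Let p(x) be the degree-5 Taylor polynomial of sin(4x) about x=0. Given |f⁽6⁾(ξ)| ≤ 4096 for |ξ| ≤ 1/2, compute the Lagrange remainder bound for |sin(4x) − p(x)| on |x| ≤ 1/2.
4/45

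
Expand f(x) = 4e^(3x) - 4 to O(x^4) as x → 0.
12*x + 18*x**2 + 18*x**3 + O(x**4)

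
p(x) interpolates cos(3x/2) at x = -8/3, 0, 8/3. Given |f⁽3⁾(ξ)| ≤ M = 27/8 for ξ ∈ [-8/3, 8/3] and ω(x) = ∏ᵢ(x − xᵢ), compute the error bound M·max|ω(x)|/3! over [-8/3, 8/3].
64*sqrt(3)/27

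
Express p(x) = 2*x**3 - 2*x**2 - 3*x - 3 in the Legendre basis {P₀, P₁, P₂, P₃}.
(-11/3)P₀ + (-9/5)P₁ + (-4/3)P₂ + (4/5)P₃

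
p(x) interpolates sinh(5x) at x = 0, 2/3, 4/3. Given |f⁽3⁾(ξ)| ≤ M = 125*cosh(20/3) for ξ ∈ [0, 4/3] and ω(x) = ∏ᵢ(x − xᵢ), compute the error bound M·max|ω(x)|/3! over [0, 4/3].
1000*sqrt(3)*cosh(20/3)/729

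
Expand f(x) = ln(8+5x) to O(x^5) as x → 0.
log(8) + 5*x/8 - 25*x**2/128 + 125*x**3/1536 - 625*x**4/16384 + O(x**5)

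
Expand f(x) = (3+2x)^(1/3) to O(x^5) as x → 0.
3**(1/3) + 2*3**(1/3)*x/9 - 4*3**(1/3)*x**2/81 + 40*3**(1/3)*x**3/2187 - 160*3**(1/3)*x**4/19683 + O(x**5)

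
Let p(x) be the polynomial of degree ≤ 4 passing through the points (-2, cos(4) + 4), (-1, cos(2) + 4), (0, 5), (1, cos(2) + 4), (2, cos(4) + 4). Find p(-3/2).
21*cos(2)/16 + 15*cos(4)/64 + 221/64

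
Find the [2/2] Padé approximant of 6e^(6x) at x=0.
(18*x**2 + 18*x + 6)/(3*x**2 - 3*x + 1)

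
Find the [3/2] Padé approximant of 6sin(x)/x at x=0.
(6 - 7*x**2/10)/(x**2/20 + 1)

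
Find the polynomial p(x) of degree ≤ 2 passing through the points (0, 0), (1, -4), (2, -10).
-x**2 - 3*x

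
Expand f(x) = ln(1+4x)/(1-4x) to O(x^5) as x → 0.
4*x + 8*x**2 + 160*x**3/3 + 448*x**4/3 + O(x**5)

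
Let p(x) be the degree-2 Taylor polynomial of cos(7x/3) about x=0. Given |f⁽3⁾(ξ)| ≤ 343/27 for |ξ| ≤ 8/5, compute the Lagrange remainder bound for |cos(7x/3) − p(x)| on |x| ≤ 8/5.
87808/10125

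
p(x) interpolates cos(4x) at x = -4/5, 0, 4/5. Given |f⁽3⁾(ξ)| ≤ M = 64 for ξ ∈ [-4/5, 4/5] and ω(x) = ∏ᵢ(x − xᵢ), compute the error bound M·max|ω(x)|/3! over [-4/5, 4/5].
4096*sqrt(3)/3375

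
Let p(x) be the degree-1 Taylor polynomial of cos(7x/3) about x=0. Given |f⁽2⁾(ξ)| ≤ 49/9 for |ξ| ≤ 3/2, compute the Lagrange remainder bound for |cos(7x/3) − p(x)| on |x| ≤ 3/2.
49/8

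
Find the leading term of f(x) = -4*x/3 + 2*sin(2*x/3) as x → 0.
-8*x**3/81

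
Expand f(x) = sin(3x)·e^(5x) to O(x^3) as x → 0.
3*x + 15*x**2 + O(x**3)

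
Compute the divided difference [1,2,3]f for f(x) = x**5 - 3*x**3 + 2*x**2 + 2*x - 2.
74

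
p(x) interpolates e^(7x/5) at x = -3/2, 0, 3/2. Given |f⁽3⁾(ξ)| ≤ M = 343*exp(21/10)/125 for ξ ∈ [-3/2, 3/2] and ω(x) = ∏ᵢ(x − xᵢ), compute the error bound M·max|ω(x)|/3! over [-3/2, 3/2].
343*sqrt(3)*exp(21/10)/1000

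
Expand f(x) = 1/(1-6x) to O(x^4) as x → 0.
1 + 6*x + 36*x**2 + 216*x**3 + O(x**4)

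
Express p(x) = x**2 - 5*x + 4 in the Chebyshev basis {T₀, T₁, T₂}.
(9/2)T₀ + (-5)T₁ + (1/2)T₂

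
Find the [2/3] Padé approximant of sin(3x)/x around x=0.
(3 - 63*x**2/20)/(9*x**2/20 + 1)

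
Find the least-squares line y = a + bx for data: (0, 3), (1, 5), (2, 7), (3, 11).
a = 13/5, b = 13/5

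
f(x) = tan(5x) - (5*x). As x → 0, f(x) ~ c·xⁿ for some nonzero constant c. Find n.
3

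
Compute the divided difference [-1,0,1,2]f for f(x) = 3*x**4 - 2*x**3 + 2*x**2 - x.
4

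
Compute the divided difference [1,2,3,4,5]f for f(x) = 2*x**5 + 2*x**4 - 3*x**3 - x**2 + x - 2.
32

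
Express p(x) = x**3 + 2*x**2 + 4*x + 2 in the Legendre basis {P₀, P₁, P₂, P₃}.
(8/3)P₀ + (23/5)P₁ + (4/3)P₂ + (2/5)P₃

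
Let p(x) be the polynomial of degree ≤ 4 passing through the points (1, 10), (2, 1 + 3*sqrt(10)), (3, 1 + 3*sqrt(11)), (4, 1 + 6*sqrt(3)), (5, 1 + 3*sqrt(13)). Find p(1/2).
-315*sqrt(10)/32 - 135*sqrt(3)/16 + 105*sqrt(13)/128 + 2963/128 + 567*sqrt(11)/64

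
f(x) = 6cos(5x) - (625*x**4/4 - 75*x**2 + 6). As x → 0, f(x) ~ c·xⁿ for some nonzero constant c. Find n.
6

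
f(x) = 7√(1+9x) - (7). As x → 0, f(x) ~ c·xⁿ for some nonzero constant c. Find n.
1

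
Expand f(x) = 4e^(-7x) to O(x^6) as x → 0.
4 - 28*x + 98*x**2 - 686*x**3/3 + 2401*x**4/6 - 16807*x**5/30 + O(x**6)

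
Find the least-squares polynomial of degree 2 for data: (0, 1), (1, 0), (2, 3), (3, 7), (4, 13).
26/35 + (-83/70)x + (15/14)x²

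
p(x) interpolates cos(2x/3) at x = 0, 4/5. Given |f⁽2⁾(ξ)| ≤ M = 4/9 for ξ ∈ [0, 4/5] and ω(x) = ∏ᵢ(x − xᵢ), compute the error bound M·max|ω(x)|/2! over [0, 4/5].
8/225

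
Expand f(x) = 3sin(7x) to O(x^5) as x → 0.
21*x - 343*x**3/2 + O(x**5)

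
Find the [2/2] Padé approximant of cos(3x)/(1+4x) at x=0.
(-441*x**2/92 + 6*x/23 + 1)/(3*x**2/4 + 98*x/23 + 1)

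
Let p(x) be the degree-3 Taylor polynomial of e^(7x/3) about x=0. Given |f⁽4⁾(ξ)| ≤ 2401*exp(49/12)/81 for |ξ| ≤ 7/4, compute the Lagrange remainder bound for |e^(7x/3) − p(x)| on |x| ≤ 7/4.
5764801*exp(49/12)/497664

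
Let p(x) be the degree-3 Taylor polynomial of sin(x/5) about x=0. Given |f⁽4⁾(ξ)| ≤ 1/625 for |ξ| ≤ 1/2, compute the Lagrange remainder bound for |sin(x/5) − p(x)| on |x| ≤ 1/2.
1/240000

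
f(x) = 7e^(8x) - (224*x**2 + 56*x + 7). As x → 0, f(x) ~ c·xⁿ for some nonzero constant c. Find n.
3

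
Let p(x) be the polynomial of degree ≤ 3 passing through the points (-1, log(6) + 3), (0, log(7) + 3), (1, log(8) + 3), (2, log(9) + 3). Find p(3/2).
log(4*2**(7/8)*21**(11/16)/7) + 3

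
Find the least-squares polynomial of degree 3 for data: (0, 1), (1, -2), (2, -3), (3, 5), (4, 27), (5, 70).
64/63 + (-841/378)x + (-17/9)x² + (55/54)x³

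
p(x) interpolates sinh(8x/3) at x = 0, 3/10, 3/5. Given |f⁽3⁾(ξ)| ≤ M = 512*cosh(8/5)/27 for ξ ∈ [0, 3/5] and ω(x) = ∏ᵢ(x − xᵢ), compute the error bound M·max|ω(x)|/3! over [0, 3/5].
64*sqrt(3)*cosh(8/5)/3375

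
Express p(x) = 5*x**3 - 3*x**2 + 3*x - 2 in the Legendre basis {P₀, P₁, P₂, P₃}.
(-3)P₀ + (6)P₁ + (-2)P₂ + (2)P₃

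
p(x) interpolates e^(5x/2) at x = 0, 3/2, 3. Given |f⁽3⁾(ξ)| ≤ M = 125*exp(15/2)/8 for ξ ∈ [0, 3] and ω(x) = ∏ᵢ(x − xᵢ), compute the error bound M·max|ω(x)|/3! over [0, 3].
125*sqrt(3)*exp(15/2)/64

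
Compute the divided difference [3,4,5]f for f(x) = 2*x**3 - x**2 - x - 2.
23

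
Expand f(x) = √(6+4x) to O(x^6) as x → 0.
sqrt(6) + sqrt(6)*x/3 - sqrt(6)*x**2/18 + sqrt(6)*x**3/54 - 5*sqrt(6)*x**4/648 + 7*sqrt(6)*x**5/1944 + O(x**6)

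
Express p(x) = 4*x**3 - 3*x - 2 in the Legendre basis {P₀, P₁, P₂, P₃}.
(-2)P₀ + (-3/5)P₁ + (8/5)P₃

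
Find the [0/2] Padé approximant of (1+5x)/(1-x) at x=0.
1/(30*x**2 - 6*x + 1)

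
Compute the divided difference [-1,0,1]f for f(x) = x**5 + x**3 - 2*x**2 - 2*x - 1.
-2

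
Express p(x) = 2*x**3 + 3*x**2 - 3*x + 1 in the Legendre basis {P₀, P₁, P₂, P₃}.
(2)P₀ + (-9/5)P₁ + (2)P₂ + (4/5)P₃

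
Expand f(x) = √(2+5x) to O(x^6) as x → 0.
sqrt(2) + 5*sqrt(2)*x/4 - 25*sqrt(2)*x**2/32 + 125*sqrt(2)*x**3/128 - 3125*sqrt(2)*x**4/2048 + 21875*sqrt(2)*x**5/8192 + O(x**6)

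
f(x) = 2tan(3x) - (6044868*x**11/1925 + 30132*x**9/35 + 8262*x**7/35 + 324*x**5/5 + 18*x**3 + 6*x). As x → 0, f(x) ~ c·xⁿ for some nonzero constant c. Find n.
13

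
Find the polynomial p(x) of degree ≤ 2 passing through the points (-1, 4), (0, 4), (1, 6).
x**2 + x + 4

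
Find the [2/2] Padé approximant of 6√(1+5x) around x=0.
(375*x**2/8 + 75*x/2 + 6)/(25*x**2/16 + 15*x/4 + 1)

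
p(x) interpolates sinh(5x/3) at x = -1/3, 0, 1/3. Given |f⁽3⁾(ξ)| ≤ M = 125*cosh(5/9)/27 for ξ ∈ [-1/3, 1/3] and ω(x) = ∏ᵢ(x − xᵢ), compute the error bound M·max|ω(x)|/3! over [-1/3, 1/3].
125*sqrt(3)*cosh(5/9)/19683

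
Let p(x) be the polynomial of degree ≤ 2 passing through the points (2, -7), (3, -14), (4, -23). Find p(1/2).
-1/4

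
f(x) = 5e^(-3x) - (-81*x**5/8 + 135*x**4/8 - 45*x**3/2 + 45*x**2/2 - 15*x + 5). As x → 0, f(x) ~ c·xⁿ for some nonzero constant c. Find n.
6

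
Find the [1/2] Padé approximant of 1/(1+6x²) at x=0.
1/(6*x**2 + 1)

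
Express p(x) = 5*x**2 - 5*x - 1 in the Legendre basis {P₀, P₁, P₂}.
(2/3)P₀ + (-5)P₁ + (10/3)P₂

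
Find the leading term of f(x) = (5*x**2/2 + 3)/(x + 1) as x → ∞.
5*x/2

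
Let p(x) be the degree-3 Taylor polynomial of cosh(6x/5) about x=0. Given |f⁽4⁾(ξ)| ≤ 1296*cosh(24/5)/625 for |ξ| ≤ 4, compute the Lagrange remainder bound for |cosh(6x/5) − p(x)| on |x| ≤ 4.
13824*cosh(24/5)/625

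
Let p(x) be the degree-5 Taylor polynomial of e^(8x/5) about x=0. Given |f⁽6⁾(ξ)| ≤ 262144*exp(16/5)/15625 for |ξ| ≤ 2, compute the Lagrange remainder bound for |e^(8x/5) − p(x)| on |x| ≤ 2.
1048576*exp(16/5)/703125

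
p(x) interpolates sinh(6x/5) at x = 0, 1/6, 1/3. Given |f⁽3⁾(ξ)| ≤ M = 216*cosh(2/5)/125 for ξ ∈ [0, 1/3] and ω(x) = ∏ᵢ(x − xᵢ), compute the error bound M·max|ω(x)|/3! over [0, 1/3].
sqrt(3)*cosh(2/5)/3375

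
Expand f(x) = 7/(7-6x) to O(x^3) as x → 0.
1 + 6*x/7 + 36*x**2/49 + O(x**3)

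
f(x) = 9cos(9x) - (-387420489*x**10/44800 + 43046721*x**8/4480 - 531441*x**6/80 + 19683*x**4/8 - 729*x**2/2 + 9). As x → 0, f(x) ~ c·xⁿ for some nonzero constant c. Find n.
12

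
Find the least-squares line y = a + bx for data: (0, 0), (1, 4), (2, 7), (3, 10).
a = 3/10, b = 33/10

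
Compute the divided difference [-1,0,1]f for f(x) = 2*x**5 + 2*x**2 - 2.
2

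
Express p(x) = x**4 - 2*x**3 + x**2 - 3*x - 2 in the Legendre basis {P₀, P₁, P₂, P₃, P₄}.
(-22/15)P₀ + (-21/5)P₁ + (26/21)P₂ + (-4/5)P₃ + (8/35)P₄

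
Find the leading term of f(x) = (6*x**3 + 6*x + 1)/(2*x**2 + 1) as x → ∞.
3*x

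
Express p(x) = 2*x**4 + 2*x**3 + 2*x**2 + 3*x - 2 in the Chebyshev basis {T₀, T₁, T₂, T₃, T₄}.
(-1/4)T₀ + (9/2)T₁ + (2)T₂ + (1/2)T₃ + (1/4)T₄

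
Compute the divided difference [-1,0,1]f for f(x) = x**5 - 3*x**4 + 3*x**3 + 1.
-3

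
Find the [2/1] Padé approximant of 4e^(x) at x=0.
(2*x**2/3 + 8*x/3 + 4)/(1 - x/3)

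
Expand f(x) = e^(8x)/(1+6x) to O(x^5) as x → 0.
1 + 2*x + 20*x**2 - 104*x**3/3 + 1136*x**4/3 + O(x**5)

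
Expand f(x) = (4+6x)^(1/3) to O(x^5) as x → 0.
2**(2/3) + 2**(2/3)*x/2 - 2**(2/3)*x**2/4 + 5*2**(2/3)*x**3/24 - 5*2**(2/3)*x**4/24 + O(x**5)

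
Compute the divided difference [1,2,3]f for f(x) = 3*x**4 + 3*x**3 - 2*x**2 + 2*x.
91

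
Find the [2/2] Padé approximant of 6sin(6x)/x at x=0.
(36 - 756*x**2/5)/(9*x**2/5 + 1)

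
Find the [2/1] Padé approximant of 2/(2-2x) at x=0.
1/(1 - x)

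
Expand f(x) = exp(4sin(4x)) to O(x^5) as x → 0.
1 + 16*x + 128*x**2 + 640*x**3 + 2048*x**4 + O(x**5)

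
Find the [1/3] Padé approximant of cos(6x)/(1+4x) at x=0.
(1 - 15*x/4)/(9*x**3/2 + 3*x**2 + x/4 + 1)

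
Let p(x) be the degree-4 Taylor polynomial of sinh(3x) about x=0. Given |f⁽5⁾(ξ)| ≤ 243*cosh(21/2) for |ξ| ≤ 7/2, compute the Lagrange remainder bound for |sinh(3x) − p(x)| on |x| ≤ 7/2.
1361367*cosh(21/2)/1280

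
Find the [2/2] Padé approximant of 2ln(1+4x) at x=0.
8*x*(2*x + 1)/(8*x**2/3 + 4*x + 1)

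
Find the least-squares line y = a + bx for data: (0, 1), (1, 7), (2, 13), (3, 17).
a = 7/5, b = 27/5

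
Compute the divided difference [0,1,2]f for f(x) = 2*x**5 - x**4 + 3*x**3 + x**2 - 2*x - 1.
33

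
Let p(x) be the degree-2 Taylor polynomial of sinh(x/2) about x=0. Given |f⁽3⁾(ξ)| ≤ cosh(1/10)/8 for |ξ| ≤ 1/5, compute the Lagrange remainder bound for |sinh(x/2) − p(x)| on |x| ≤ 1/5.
cosh(1/10)/6000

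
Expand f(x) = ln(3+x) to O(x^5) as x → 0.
log(3) + x/3 - x**2/18 + x**3/81 - x**4/324 + O(x**5)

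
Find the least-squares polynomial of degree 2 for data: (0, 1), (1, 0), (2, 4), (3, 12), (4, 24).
31/35 + (-97/35)x + (15/7)x²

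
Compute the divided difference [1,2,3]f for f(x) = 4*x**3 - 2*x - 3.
24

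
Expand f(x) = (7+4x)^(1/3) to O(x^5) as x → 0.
7**(1/3) + 4*7**(1/3)*x/21 - 16*7**(1/3)*x**2/441 + 320*7**(1/3)*x**3/27783 - 2560*7**(1/3)*x**4/583443 + O(x**5)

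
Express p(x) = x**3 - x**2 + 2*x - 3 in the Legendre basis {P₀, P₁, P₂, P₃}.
(-10/3)P₀ + (13/5)P₁ + (-2/3)P₂ + (2/5)P₃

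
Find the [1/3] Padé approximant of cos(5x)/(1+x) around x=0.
(1 - 125*x/12)/(-2825*x**3/24 + 25*x**2/12 - 113*x/12 + 1)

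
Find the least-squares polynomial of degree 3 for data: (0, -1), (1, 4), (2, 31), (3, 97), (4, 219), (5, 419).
-73/63 + (499/378)x + (305/252)x² + (331/108)x³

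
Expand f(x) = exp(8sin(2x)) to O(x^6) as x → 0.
1 + 16*x + 128*x**2 + 672*x**3 + 2560*x**4 + 110624*x**5/15 + O(x**6)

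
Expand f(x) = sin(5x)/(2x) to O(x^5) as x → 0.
5/2 - 125*x**2/12 + 625*x**4/48 + O(x**5)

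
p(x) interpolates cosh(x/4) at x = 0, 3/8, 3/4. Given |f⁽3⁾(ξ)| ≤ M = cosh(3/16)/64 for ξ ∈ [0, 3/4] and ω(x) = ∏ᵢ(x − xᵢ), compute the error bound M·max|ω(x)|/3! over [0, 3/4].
sqrt(3)*cosh(3/16)/32768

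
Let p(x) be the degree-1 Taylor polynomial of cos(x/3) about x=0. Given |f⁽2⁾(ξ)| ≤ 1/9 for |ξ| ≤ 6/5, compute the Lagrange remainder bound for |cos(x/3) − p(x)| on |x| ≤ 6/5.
2/25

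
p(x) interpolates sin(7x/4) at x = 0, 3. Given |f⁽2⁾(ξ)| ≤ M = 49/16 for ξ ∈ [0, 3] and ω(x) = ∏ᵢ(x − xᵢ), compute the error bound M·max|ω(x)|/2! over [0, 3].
441/128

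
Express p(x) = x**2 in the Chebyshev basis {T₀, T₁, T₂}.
(1/2)T₀ + (1/2)T₂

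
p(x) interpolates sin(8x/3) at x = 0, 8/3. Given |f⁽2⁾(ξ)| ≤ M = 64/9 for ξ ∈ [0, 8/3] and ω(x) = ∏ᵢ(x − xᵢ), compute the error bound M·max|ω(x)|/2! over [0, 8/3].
512/81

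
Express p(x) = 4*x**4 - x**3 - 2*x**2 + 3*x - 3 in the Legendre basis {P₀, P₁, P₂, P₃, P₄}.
(-43/15)P₀ + (12/5)P₁ + (20/21)P₂ + (-2/5)P₃ + (32/35)P₄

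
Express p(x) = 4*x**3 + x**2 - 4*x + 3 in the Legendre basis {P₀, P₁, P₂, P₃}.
(10/3)P₀ + (-8/5)P₁ + (2/3)P₂ + (8/5)P₃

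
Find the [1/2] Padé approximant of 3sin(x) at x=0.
3*x/(x**2/6 + 1)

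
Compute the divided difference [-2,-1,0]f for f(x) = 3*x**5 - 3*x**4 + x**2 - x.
-65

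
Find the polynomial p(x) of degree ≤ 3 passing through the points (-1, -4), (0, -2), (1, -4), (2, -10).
-2*x**2 - 2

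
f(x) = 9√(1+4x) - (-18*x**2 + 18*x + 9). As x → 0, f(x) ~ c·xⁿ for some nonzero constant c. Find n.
3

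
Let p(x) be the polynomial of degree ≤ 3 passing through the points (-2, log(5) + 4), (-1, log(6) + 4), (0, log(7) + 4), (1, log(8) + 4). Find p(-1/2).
log(2**(3/8)*21**(9/16)*5**(15/16)/5) + 4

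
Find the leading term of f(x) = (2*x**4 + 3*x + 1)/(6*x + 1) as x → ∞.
x**3/3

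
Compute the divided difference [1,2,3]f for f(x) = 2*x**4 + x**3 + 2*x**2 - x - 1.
58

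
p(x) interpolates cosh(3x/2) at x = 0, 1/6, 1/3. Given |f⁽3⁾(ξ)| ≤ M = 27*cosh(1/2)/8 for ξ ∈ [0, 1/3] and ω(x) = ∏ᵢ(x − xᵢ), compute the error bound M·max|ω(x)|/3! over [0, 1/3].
sqrt(3)*cosh(1/2)/1728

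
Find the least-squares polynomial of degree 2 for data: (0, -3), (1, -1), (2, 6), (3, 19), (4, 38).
-101/35 + (-43/35)x + (20/7)x²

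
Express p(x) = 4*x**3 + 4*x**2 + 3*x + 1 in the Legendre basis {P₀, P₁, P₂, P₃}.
(7/3)P₀ + (27/5)P₁ + (8/3)P₂ + (8/5)P₃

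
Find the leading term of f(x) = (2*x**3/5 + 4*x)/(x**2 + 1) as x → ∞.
2*x/5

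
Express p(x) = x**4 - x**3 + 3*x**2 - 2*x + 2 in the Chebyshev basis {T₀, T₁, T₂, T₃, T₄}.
(31/8)T₀ + (-11/4)T₁ + (2)T₂ + (-1/4)T₃ + (1/8)T₄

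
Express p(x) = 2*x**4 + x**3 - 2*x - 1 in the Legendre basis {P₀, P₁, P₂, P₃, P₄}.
(-3/5)P₀ + (-7/5)P₁ + (8/7)P₂ + (2/5)P₃ + (16/35)P₄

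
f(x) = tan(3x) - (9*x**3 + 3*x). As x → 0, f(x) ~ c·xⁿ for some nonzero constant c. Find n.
5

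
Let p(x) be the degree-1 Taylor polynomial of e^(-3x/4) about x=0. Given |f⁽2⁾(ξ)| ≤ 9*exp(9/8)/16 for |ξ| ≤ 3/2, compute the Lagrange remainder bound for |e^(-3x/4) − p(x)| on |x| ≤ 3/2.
81*exp(9/8)/128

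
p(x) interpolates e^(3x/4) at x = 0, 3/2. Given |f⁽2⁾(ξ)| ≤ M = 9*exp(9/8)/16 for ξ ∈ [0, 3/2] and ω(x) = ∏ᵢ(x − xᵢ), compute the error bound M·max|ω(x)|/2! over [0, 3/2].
81*exp(9/8)/512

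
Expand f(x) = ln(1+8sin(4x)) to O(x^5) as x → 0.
32*x - 512*x**2 + 32512*x**3/3 - 778240*x**4/3 + O(x**5)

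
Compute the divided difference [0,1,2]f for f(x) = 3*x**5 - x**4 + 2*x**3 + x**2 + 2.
45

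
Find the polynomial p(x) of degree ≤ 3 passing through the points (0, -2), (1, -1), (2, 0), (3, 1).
x - 2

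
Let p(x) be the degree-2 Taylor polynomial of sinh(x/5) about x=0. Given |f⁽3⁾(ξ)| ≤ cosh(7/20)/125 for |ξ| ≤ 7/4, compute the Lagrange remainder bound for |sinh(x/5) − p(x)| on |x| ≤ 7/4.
343*cosh(7/20)/48000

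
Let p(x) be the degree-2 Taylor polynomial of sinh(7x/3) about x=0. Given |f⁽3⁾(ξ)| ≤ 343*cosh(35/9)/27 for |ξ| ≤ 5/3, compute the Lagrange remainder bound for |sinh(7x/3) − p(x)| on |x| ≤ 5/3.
42875*cosh(35/9)/4374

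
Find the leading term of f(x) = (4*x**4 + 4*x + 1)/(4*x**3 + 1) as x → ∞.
x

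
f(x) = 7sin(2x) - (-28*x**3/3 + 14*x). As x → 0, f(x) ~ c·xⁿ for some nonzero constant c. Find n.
5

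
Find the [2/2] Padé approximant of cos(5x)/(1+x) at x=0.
(-2825*x**2/276 - 25*x/138 + 1)/(25*x**2/12 + 113*x/138 + 1)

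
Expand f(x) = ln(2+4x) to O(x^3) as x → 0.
log(2) + 2*x - 2*x**2 + O(x**3)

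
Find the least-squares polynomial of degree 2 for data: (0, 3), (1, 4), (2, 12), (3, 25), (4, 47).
109/35 + (-177/70)x + (47/14)x²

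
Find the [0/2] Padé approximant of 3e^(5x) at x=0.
3/(25*x**2/2 - 5*x + 1)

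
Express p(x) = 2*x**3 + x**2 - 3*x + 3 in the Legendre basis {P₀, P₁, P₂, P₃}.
(10/3)P₀ + (-9/5)P₁ + (2/3)P₂ + (4/5)P₃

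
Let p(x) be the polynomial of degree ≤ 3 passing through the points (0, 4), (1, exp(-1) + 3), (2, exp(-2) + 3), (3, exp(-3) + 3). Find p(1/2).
(-5*e + 1 + 15*exp(2) + 53*exp(3))*exp(-3)/16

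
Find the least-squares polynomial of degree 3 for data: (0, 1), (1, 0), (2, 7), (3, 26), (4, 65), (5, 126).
65/63 + (-607/189)x + (163/126)x² + (47/54)x³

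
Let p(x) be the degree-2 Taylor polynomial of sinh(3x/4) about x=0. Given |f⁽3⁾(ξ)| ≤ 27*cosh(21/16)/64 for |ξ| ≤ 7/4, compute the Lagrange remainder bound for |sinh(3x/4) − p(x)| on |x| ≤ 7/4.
3087*cosh(21/16)/8192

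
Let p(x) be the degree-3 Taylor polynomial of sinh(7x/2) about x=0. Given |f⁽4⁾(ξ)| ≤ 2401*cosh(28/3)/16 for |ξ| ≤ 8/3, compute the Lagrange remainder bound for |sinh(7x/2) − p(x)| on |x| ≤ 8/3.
76832*cosh(28/3)/243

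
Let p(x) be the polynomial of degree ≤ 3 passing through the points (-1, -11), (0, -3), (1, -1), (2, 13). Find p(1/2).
-19/8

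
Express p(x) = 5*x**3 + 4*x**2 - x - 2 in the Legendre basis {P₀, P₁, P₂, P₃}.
(-2/3)P₀ + (2)P₁ + (8/3)P₂ + (2)P₃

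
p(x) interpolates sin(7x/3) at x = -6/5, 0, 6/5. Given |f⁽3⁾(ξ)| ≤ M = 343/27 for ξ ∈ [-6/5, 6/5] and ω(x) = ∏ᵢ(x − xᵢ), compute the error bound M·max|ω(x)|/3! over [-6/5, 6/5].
2744*sqrt(3)/3375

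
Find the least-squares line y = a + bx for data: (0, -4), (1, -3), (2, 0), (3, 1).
a = -21/5, b = 9/5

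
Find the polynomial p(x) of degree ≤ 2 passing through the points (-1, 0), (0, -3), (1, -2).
2*x**2 - x - 3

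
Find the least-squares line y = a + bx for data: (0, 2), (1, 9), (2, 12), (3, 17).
a = 14/5, b = 24/5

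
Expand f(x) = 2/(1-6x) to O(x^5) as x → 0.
2 + 12*x + 72*x**2 + 432*x**3 + 2592*x**4 + O(x**5)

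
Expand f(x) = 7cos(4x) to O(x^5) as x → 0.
7 - 56*x**2 + 224*x**4/3 + O(x**5)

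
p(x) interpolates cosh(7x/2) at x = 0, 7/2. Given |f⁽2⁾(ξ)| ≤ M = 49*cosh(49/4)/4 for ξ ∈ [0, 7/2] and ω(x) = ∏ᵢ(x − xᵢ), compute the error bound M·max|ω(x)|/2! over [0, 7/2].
2401*cosh(49/4)/128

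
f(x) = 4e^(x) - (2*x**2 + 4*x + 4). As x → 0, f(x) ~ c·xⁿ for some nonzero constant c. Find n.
3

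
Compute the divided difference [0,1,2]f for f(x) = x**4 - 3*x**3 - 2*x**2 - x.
-4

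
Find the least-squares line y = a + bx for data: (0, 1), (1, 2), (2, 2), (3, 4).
a = 9/10, b = 9/10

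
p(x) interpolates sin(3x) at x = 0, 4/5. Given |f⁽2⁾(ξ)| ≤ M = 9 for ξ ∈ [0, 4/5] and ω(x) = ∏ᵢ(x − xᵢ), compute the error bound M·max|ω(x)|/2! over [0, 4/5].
18/25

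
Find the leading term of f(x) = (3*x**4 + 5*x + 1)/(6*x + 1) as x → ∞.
x**3/2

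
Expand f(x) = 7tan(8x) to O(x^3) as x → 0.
56*x + O(x**3)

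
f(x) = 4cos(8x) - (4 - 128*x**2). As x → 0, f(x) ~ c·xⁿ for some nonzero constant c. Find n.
4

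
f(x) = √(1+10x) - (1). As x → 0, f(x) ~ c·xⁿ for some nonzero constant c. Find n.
1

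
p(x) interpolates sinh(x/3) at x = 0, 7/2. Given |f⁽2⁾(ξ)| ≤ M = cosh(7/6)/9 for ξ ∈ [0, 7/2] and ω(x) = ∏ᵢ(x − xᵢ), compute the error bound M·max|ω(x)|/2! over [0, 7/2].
49*cosh(7/6)/288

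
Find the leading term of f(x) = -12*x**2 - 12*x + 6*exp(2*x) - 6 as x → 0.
8*x**3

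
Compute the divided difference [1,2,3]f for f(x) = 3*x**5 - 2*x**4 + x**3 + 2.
226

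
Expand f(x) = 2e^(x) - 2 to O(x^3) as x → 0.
2*x + x**2 + O(x**3)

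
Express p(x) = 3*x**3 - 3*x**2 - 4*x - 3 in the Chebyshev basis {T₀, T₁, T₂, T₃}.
(-9/2)T₀ + (-7/4)T₁ + (-3/2)T₂ + (3/4)T₃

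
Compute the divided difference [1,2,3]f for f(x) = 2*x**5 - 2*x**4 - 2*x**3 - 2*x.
118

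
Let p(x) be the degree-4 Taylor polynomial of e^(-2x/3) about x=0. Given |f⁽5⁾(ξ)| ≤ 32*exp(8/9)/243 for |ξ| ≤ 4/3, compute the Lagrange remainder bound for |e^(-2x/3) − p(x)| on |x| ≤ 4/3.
4096*exp(8/9)/885735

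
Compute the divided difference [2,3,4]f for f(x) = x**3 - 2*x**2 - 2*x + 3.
7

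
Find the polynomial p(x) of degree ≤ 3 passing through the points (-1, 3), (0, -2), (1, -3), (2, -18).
-3*x**3 + 2*x**2 - 2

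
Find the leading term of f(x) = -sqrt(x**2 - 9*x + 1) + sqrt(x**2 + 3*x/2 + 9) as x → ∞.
21/4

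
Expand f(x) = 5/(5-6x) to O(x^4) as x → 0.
1 + 6*x/5 + 36*x**2/25 + 216*x**3/125 + O(x**4)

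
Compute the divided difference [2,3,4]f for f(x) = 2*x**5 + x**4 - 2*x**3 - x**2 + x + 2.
606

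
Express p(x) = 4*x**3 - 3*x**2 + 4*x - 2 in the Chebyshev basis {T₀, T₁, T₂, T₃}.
(-7/2)T₀ + (7)T₁ + (-3/2)T₂ + T₃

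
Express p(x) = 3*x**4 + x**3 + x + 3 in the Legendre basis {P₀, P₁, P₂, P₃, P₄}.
(18/5)P₀ + (8/5)P₁ + (12/7)P₂ + (2/5)P₃ + (24/35)P₄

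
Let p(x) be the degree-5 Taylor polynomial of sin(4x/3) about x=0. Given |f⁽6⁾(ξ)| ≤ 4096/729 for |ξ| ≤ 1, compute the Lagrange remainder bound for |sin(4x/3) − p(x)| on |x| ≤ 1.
256/32805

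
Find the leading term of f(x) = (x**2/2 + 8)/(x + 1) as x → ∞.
x/2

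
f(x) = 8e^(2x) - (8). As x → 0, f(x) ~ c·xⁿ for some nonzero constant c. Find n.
1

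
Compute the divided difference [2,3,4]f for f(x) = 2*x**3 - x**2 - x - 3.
17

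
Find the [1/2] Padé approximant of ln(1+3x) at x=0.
3*x/(-3*x**2/4 + 3*x/2 + 1)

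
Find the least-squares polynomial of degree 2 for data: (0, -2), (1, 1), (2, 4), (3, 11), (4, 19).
-9/5 + (6/5)x + x²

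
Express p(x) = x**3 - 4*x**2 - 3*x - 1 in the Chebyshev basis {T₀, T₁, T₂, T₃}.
(-3)T₀ + (-9/4)T₁ + (-2)T₂ + (1/4)T₃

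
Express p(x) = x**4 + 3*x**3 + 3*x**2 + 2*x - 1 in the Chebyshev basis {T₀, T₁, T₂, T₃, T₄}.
(7/8)T₀ + (17/4)T₁ + (2)T₂ + (3/4)T₃ + (1/8)T₄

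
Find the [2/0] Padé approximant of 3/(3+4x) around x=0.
16*x**2/9 - 4*x/3 + 1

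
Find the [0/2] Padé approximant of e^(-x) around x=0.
1/(x**2/2 + x + 1)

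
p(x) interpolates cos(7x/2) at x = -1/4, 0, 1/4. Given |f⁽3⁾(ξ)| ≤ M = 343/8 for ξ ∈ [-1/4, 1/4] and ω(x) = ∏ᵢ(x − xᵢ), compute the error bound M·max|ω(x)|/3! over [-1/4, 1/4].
343*sqrt(3)/13824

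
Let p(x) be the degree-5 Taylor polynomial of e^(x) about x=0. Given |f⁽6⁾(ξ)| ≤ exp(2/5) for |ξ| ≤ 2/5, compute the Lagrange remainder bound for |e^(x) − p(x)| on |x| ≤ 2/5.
4*exp(2/5)/703125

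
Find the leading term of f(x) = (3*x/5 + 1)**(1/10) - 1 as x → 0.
3*x/50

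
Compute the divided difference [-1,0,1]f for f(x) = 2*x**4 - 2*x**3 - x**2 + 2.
1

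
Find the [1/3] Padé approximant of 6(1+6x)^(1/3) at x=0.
(30*x + 6)/(8*x**3/3 - 2*x**2 + 3*x + 1)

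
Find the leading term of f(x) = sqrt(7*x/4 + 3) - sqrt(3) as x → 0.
7*sqrt(3)*x/24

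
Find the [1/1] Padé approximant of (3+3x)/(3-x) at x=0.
(x + 1)/(1 - x/3)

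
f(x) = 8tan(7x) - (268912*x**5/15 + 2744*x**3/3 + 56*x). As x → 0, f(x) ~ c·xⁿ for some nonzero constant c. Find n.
7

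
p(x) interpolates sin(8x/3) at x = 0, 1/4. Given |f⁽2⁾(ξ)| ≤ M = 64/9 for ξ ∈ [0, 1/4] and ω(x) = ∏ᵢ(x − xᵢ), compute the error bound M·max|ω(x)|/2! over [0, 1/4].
1/18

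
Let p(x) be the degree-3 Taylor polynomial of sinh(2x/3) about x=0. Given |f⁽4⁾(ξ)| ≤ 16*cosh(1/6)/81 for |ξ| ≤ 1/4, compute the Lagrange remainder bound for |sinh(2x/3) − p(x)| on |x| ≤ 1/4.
cosh(1/6)/31104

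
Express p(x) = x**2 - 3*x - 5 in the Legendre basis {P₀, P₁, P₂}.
(-14/3)P₀ + (-3)P₁ + (2/3)P₂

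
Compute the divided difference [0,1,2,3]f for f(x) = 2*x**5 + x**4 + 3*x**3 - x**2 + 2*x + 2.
59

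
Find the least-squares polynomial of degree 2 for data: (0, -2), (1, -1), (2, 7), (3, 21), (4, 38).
-83/35 + (-23/35)x + (19/7)x²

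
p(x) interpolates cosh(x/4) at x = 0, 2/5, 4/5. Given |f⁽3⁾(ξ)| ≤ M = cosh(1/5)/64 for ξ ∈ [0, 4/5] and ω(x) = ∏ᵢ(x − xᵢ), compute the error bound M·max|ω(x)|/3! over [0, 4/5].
sqrt(3)*cosh(1/5)/27000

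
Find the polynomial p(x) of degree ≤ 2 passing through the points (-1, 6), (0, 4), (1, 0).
-x**2 - 3*x + 4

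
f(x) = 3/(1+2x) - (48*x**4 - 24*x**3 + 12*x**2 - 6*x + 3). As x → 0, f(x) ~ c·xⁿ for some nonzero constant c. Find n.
5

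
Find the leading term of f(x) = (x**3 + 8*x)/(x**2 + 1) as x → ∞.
x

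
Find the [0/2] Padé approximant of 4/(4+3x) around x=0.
1/(3*x/4 + 1)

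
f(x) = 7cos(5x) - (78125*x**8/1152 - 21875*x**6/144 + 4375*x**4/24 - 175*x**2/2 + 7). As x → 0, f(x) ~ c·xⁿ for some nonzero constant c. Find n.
10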